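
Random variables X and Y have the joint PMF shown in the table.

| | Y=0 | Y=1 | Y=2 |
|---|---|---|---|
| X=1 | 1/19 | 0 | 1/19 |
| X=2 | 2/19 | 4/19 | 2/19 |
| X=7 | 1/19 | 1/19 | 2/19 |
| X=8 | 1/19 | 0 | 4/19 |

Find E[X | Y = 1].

P(Y = 1) = 5/19.
Summing X·P(X=x,Y=y) over the conditioning event gives 15/19.
E[X | Y = 1] = (15/19) / (5/19) = 3.

3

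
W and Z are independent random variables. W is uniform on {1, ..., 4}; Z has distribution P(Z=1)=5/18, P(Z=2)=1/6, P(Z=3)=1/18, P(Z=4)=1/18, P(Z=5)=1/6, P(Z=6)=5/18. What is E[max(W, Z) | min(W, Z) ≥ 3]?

21/4

P(min(W, Z) ≥ 3) = 5/18.
Summing max(W,Z)·P(x,y) over outcomes with min(W, Z) ≥ 3 gives 35/24.
E[max(W, Z) | min(W, Z) ≥ 3] = (35/24) / (5/18) = 21/4.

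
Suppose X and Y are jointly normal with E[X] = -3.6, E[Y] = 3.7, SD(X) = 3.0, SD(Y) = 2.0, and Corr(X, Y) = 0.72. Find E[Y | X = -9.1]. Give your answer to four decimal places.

E[Y | X=x] = μ_Y + ρ(σ_Y/σ_X)(x − μ_X) for jointly normal variables.
E[Y | X=-9.1] = 3.7 + (0.72)·(2.0/3.0)·(-9.1 − (-3.6)) = 3.7 + (0.48)·(-5.5) = 1.0600.

1.0600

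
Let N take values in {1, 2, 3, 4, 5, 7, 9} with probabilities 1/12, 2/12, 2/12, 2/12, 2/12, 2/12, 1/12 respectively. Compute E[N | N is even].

3

P(N is even) = 1/3.
Σ over the event: 2·1/6 + 4·1/6 = 1.
E[N | N is even] = (1) / (1/3) = 3.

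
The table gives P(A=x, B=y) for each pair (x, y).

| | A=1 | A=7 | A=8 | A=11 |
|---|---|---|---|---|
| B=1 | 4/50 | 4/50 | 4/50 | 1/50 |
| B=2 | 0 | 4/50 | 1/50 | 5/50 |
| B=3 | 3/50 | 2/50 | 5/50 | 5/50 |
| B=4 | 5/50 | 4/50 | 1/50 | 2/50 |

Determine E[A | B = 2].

91/10

P(B = 2) = 1/5.
Σ A·P over the event = 7·(4/50) + 8·(1/50) + 11·(5/50) = 91/50.
E[A | B = 2] = (91/50) / (1/5) = 91/10.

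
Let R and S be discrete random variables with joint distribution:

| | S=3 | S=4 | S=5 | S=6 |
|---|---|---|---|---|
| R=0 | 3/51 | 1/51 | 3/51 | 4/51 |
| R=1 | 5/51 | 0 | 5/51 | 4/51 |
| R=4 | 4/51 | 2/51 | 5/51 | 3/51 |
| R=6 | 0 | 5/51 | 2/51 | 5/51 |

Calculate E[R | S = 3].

7/4

P(S = 3) = 4/17.
Σ R·P over the event = 0·(3/51) + 1·(5/51) + 4·(4/51) = 7/17.
E[R | S = 3] = (7/17) / (4/17) = 7/4.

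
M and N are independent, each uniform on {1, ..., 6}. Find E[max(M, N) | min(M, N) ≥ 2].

P(min(M, N) ≥ 2) = 25/36.
Summing max(M,N)·P(x,y) over outcomes with min(M, N) ≥ 2 gives 10/3.
E[max(M, N) | min(M, N) ≥ 2] = (10/3) / (25/36) = 24/5.

24/5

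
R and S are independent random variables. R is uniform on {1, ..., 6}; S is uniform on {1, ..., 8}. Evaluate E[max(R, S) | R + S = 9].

Outcomes with R + S = 9: (1,8), (2,7), (3,6), (4,5), (5,4), (6,3), each with probability 1/48.
E[max(R, S) | R + S = 9] = (8 + 7 + 6 + 5 + 5 + 6) / 6 = 37/6.

37/6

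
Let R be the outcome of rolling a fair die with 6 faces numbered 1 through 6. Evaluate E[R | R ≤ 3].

Given R ≤ 3, R is equally likely to be any of {1, 2, 3}.
E[R | R ≤ 3] = (1 + 2 + 3) / 3 = 2.

2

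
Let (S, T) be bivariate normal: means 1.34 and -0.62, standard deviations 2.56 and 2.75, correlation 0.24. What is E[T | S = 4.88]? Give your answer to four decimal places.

E[T | S=x] = μ_T + ρ(σ_T/σ_S)(x − μ_S) for jointly normal variables.
E[T | S=4.88] = -0.62 + (0.24)·(2.75/2.56)·(4.88 − (1.34)) = -0.62 + (0.257812)·(3.54) = 0.2927.

0.2927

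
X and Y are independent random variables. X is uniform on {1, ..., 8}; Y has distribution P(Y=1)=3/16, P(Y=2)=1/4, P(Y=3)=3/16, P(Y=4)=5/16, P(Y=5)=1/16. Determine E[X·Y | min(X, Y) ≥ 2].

P(min(X, Y) ≥ 2) = 91/128.
Summing XY·P(x,y) over outcomes with min(X, Y) ≥ 2 gives 735/64.
E[X·Y | min(X, Y) ≥ 2] = (735/64) / (91/128) = 210/13.

210/13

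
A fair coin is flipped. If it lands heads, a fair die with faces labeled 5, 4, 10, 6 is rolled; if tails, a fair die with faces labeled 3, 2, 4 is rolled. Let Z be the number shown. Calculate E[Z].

E[Z | heads] = (5+4+10+6)/4 = 25/4.
E[Z | tails] = (3+2+4)/3 = 3.
By the law of total expectation,
E[Z] = (1/2)·(25/4) + (1/2)·(3) = 37/8.

37/8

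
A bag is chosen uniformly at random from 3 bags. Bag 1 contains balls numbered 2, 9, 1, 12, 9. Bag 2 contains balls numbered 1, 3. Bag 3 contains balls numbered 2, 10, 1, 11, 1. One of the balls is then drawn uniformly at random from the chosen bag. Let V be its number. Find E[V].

E[V | bag 1] = (2+9+1+12+9)/5 = 33/5.
E[V | bag 2] = (1+3)/2 = 2.
E[V | bag 3] = (2+10+1+11+1)/5 = 5.
E[V] = (1/3)·(33/5) + (1/3)·(2) + (1/3)·(5) = 68/15.

68/15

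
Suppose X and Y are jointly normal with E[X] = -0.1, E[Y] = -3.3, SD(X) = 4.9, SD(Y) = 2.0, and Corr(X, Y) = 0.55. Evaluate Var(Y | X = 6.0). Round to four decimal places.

Var(Y | X=x) = (1 − ρ²)·σ_Y².
Var(Y | X=6.0) = (2.0)²·(1 − (0.55)²) = 4·0.6975 = 2.7900.

2.7900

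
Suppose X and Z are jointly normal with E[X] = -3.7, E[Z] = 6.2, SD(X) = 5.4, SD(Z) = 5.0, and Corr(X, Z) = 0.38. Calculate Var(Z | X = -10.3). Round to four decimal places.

Var(Z | X=x) = (1 − ρ²)·σ_Z².
Var(Z | X=-10.3) = (5.0)²·(1 − (0.38)²) = 25·0.8556 = 21.3900.

21.3900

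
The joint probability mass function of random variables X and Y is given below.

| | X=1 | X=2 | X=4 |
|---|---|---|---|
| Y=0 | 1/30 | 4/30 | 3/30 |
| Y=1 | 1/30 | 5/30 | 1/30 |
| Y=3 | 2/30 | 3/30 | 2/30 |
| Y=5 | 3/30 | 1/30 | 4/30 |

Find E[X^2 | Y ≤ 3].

P(Y ≤ 3) = 11/15.
Summing X^2·P(X=x,Y=y) over the conditioning event gives 74/15.
E[X^2 | Y ≤ 3] = (74/15) / (11/15) = 74/11.

74/11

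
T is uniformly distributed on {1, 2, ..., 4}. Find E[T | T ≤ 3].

2

Given T ≤ 3, T is equally likely to be any of {1, 2, 3}.
E[T | T ≤ 3] = (1 + 2 + 3) / 3 = 2.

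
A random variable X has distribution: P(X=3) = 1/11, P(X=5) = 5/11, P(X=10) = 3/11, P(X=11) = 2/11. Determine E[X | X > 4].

77/10

P(X > 4) = 10/11.
Σ over the event: 5·5/11 + 10·3/11 + 11·2/11 = 7.
E[X | X > 4] = (7) / (10/11) = 77/10.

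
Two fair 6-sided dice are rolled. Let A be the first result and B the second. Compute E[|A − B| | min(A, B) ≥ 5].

1/2

Outcomes with min(A, B) ≥ 5: (5,5), (5,6), (6,5), (6,6), each with probability 1/36.
E[|A − B| | min(A, B) ≥ 5] = (0 + 1 + 1 + 0) / 4 = 1/2.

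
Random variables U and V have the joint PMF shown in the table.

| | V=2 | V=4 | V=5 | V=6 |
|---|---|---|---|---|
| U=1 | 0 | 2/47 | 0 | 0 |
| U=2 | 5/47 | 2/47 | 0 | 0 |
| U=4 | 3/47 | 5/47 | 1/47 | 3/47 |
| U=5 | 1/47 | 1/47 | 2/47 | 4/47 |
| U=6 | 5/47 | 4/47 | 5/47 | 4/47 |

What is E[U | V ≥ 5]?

100/19

P(V ≥ 5) = 19/47.
Summing U·P(U=x,V=y) over the conditioning event gives 100/47.
E[U | V ≥ 5] = (100/47) / (19/47) = 100/19.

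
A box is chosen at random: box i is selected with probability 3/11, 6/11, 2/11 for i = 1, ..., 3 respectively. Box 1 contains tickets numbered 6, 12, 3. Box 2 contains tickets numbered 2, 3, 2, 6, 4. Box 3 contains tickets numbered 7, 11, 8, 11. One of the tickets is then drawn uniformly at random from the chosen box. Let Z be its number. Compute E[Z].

599/110

E[Z | box 1] = (6+12+3)/3 = 7.
E[Z | box 2] = (2+3+2+6+4)/5 = 17/5.
E[Z | box 3] = (7+11+8+11)/4 = 37/4.
E[Z] = (3/11)·(7) + (6/11)·(17/5) + (2/11)·(37/4) = 599/110.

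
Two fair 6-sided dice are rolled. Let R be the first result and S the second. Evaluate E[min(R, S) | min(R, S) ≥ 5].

21/4

Outcomes with min(R, S) ≥ 5: (5,5), (5,6), (6,5), (6,6), each with probability 1/36.
E[min(R, S) | min(R, S) ≥ 5] = (5 + 5 + 5 + 6) / 4 = 21/4.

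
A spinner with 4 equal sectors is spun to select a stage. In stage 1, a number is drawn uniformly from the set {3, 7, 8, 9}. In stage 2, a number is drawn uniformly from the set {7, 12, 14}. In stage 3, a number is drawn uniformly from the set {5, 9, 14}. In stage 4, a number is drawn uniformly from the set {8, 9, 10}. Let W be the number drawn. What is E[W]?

E[W | stage 1] = (3+7+8+9)/4 = 27/4.
E[W | stage 2] = (7+12+14)/3 = 11.
E[W | stage 3] = (5+9+14)/3 = 28/3.
E[W | stage 4] = (8+9+10)/3 = 9.
E[W] = (1/4)·(27/4) + (1/4)·(11) + (1/4)·(28/3) + (1/4)·(9) = 433/48.

433/48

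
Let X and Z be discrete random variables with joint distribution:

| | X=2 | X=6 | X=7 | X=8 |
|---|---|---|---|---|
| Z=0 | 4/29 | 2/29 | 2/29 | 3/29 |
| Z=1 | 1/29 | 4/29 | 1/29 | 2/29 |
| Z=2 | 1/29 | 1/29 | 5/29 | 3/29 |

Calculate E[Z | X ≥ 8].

1

P(X ≥ 8) = 8/29.
Σ Z·P over the event = 0·(3/29) + 1·(2/29) + 2·(3/29) = 8/29.
E[Z | X ≥ 8] = (8/29) / (8/29) = 1.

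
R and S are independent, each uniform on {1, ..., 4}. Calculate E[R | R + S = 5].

Outcomes with R + S = 5: (1,4), (2,3), (3,2), (4,1), each with probability 1/16.
E[R | R + S = 5] = (1 + 2 + 3 + 4) / 4 = 5/2.

5/2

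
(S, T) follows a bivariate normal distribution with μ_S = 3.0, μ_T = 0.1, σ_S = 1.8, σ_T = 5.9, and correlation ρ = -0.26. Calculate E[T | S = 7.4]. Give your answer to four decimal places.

The regression of T on S has slope ρ·σ_T/σ_S and passes through (μ_S, μ_T).
E[T | S=7.4] = 0.1 + (-0.26)·(5.9/1.8)·(7.4 − (3.0)) = 0.1 + (-0.85222)·(4.4) = -3.6498.

-3.6498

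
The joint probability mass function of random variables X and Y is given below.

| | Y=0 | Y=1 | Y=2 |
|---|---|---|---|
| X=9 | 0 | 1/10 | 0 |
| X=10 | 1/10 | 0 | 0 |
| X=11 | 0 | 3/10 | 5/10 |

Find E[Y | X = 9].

1

P(X = 9) = 1/10.
Summing Y·P(X=x,Y=y) over the conditioning event gives 1/10.
E[Y | X = 9] = (1/10) / (1/10) = 1.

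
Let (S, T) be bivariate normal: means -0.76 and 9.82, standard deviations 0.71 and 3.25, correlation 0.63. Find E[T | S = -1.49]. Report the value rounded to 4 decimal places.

7.7148

The regression of T on S has slope ρ·σ_T/σ_S and passes through (μ_S, μ_T).
E[T | S=-1.49] = 9.82 + (0.63)·(3.25/0.71)·(-1.49 − (-0.76)) = 9.82 + (2.8838)·(-0.73) = 7.7148.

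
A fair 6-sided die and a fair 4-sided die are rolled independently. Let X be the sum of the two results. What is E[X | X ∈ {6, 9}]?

7

P(X ∈ {6, 9}) = 1/4.
Σ over the event: 6·1/6 + 9·1/12 = 7/4.
E[X | X ∈ {6, 9}] = (7/4) / (1/4) = 7.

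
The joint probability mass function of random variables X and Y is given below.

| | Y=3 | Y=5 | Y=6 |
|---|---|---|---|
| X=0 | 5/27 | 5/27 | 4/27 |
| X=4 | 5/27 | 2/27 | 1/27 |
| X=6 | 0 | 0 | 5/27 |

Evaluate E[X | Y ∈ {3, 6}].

27/10

P(Y ∈ {3, 6}) = 20/27.
Σ X·P over the event = 0·(5/27) + 0·(4/27) + 4·(5/27) + 4·(1/27) + 6·(5/27) = 2.
E[X | Y ∈ {3, 6}] = (2) / (20/27) = 27/10.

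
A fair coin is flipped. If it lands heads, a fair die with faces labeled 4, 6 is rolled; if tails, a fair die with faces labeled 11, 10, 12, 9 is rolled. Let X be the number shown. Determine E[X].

31/4

E[X | heads] = (4+6)/2 = 5.
E[X | tails] = (11+10+12+9)/4 = 21/2.
E[X] = (1/2)·(5) + (1/2)·(21/2) = 31/4.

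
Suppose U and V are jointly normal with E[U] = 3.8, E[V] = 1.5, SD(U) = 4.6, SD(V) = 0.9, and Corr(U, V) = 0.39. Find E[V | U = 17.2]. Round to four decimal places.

For a bivariate normal, E[V | U=x] = μ_V + ρ·(σ_V/σ_U)·(x − μ_U).
E[V | U=17.2] = 1.5 + (0.39)·(0.9/4.6)·(17.2 − (3.8)) = 1.5 + (0.076304)·(13.4) = 2.5225.

2.5225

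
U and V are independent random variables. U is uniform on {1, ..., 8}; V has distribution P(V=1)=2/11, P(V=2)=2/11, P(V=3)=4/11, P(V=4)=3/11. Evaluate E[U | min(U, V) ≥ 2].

P(min(U, V) ≥ 2) = 63/88.
Summing U·P(x,y) over outcomes with min(U, V) ≥ 2 gives 315/88.
E[U | min(U, V) ≥ 2] = (315/88) / (63/88) = 5.

5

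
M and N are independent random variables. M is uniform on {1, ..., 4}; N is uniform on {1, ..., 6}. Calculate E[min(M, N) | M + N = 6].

Outcomes with M + N = 6: (1,5), (2,4), (3,3), (4,2), each with probability 1/24.
E[min(M, N) | M + N = 6] = (1 + 2 + 3 + 2) / 4 = 2.

2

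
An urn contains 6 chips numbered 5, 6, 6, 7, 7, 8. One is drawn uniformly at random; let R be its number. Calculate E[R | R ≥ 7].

P(R ≥ 7) = 1/2.
Σ over the event: 7·1/3 + 8·1/6 = 11/3.
E[R | R ≥ 7] = (11/3) / (1/2) = 22/3.

22/3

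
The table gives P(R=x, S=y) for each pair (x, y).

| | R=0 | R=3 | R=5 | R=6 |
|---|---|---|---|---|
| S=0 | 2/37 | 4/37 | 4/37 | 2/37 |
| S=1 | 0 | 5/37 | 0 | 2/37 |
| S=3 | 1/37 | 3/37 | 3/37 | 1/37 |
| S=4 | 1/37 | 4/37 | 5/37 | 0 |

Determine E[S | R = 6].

P(R = 6) = 5/37.
Summing S·P(R=x,S=y) over the conditioning event gives 5/37.
E[S | R = 6] = (5/37) / (5/37) = 1.

1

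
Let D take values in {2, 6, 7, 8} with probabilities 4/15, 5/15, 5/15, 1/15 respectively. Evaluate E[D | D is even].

P(D is even) = 2/3.
Σ over the event: 2·4/15 + 6·1/3 + 8·1/15 = 46/15.
E[D | D is even] = (46/15) / (2/3) = 23/5.

23/5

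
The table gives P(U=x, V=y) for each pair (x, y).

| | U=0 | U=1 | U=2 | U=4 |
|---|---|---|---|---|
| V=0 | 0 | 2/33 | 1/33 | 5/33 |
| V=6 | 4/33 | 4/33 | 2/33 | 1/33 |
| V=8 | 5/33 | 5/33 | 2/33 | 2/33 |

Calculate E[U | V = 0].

3

P(V = 0) = 8/33.
Σ U·P over the event = 1·(2/33) + 2·(1/33) + 4·(5/33) = 8/11.
E[U | V = 0] = (8/11) / (8/33) = 3.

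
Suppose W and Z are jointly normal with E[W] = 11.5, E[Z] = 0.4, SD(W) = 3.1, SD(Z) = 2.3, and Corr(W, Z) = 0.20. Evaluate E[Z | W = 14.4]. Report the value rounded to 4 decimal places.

0.8303

E[Z | W=x] = μ_Z + ρ(σ_Z/σ_W)(x − μ_W) for jointly normal variables.
E[Z | W=14.4] = 0.4 + (0.20)·(2.3/3.1)·(14.4 − (11.5)) = 0.4 + (0.14839)·(2.9) = 0.8303.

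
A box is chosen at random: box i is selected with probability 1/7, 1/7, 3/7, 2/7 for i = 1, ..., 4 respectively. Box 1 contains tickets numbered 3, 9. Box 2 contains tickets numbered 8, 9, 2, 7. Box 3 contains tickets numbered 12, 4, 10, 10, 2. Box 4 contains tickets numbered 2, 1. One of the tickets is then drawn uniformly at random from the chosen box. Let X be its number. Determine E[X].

E[X | box 1] = (3+9)/2 = 6.
E[X | box 2] = (8+9+2+7)/4 = 13/2.
E[X | box 3] = (12+4+10+10+2)/5 = 38/5.
E[X | box 4] = (2+1)/2 = 3/2.
E[X] = (1/7)·(6) + (1/7)·(13/2) + (3/7)·(38/5) + (2/7)·(3/2) = 383/70.

383/70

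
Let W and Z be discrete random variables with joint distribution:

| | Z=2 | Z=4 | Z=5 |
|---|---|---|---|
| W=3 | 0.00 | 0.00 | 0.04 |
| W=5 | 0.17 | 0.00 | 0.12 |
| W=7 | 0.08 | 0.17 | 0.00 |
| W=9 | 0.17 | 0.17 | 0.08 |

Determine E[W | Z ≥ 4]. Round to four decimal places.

7.1724

P(Z ≥ 4) = 0.58.
Σ W·P over the event = 3·(0.04) + 5·(0.12) + 7·(0.17) + 9·(0.17) + 9·(0.08) = 4.16.
E[W | Z ≥ 4] = (4.16) / (0.58) = 7.1724.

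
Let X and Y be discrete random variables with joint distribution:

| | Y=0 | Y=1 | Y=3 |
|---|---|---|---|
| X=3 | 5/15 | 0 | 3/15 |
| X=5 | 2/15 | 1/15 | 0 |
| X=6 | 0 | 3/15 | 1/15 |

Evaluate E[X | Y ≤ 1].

P(Y ≤ 1) = 11/15.
Σ X·P over the event = 3·(5/15) + 5·(2/15) + 5·(1/15) + 6·(3/15) = 16/5.
E[X | Y ≤ 1] = (16/5) / (11/15) = 48/11.

48/11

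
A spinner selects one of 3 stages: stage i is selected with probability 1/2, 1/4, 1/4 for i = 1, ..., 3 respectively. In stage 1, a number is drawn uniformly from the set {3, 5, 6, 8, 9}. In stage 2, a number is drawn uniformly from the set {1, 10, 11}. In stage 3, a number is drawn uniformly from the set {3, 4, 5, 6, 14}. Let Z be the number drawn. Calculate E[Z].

98/15

E[Z | stage 1] = (3+5+6+8+9)/5 = 31/5.
E[Z | stage 2] = (1+10+11)/3 = 22/3.
E[Z | stage 3] = (3+4+5+6+14)/5 = 32/5.
E[Z] = (1/2)·(31/5) + (1/4)·(22/3) + (1/4)·(32/5) = 98/15.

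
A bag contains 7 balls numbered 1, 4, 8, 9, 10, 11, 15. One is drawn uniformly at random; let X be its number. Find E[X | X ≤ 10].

32/5

P(X ≤ 10) = 5/7.
Σ over the event: 1·1/7 + 4·1/7 + 8·1/7 + 9·1/7 + 10·1/7 = 32/7.
E[X | X ≤ 10] = (32/7) / (5/7) = 32/5.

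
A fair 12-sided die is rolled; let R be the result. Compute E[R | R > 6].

19/2

Given R > 6, R is equally likely to be any of {7, 8, 9, 10, 11, 12}.
E[R | R > 6] = (7 + 8 + 9 + 10 + 11 + 12) / 6 = 19/2.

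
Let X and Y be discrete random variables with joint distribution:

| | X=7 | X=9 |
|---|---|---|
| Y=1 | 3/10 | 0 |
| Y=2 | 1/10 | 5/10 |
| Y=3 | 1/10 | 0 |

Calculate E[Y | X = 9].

2

P(X = 9) = 1/2.
Σ Y·P over the event = 2·(5/10) = 1.
E[Y | X = 9] = (1) / (1/2) = 2.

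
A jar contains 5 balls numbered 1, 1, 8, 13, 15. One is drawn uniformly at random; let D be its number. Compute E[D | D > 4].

P(D > 4) = 3/5.
Σ over the event: 8·1/5 + 13·1/5 + 15·1/5 = 36/5.
E[D | D > 4] = (36/5) / (3/5) = 12.

12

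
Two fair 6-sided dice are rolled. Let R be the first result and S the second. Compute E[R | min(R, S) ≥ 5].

P(min(R, S) ≥ 5) = 1/9.
Summing R·P(x,y) over outcomes with min(R, S) ≥ 5 gives 11/18.
E[R | min(R, S) ≥ 5] = (11/18) / (1/9) = 11/2.

11/2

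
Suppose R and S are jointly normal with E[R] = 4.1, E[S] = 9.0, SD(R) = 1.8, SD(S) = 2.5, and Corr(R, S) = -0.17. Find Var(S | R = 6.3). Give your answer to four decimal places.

6.0694

Var(S | R=x) = (1 − ρ²)·σ_S².
Var(S | R=6.3) = (2.5)²·(1 − (-0.17)²) = 6.25·0.9711 = 6.0694.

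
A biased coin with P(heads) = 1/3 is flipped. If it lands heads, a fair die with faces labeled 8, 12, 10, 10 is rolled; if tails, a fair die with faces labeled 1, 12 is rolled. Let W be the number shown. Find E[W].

23/3

E[W | heads] = (8+12+10+10)/4 = 10.
E[W | tails] = (1+12)/2 = 13/2.
By the law of total expectation,
E[W] = (1/3)·(10) + (2/3)·(13/2) = 23/3.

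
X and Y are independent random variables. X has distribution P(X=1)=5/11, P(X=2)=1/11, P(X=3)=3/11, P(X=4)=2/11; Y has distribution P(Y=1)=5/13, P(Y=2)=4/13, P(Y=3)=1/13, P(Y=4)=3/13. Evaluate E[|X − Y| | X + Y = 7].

P(X + Y = 7) = 1/13.
Summing |X−Y|·P(x,y) over outcomes with X + Y = 7 gives 1/13.
E[|X − Y| | X + Y = 7] = (1/13) / (1/13) = 1.

1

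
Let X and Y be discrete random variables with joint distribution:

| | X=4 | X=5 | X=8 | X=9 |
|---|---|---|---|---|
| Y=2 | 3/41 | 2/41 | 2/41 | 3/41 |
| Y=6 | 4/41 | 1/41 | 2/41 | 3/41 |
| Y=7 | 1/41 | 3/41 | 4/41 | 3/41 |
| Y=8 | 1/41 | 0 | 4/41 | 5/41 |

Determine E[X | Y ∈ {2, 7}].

P(Y ∈ {2, 7}) = 21/41.
Σ X·P over the event = 4·(3/41) + 4·(1/41) + 5·(2/41) + 5·(3/41) + 8·(2/41) + 8·(4/41) + 9·(3/41) + 9·(3/41) = 143/41.
E[X | Y ∈ {2, 7}] = (143/41) / (21/41) = 143/21.

143/21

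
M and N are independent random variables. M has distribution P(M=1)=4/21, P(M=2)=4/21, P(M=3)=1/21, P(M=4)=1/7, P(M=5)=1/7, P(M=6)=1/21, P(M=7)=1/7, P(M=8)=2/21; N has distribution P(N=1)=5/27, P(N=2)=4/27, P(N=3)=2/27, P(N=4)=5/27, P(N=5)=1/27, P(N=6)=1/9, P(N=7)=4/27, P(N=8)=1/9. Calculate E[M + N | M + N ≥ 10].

2355/196

P(M + N ≥ 10) = 28/81.
Summing (M+N)·P(x,y) over outcomes with M + N ≥ 10 gives 785/189.
E[M + N | M + N ≥ 10] = (785/189) / (28/81) = 2355/196.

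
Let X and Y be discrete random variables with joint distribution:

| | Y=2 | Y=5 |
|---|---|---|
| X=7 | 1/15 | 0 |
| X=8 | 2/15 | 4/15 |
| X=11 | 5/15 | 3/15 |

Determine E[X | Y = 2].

P(Y = 2) = 8/15.
Σ X·P over the event = 7·(1/15) + 8·(2/15) + 11·(5/15) = 26/5.
E[X | Y = 2] = (26/5) / (8/15) = 39/4.

39/4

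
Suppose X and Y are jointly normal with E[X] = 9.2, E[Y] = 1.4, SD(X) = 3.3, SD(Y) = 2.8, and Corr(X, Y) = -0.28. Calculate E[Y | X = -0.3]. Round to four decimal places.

The regression of Y on X has slope ρ·σ_Y/σ_X and passes through (μ_X, μ_Y).
E[Y | X=-0.3] = 1.4 + (-0.28)·(2.8/3.3)·(-0.3 − (9.2)) = 1.4 + (-0.23758)·(-9.5) = 3.6570.

3.6570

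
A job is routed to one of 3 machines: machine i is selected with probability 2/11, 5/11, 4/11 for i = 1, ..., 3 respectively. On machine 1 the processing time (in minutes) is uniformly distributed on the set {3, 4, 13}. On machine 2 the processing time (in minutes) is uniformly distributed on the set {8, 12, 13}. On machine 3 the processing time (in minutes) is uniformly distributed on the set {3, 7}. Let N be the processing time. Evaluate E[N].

265/33

E[N | machine 1] = (3+4+13)/3 = 20/3.
E[N | machine 2] = (8+12+13)/3 = 11.
E[N | machine 3] = (3+7)/2 = 5.
E[N] = (2/11)·(20/3) + (5/11)·(11) + (4/11)·(5) = 265/33.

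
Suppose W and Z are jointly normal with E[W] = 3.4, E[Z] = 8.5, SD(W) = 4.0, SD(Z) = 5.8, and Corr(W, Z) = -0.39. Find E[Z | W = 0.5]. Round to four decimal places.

The regression of Z on W has slope ρ·σ_Z/σ_W and passes through (μ_W, μ_Z).
E[Z | W=0.5] = 8.5 + (-0.39)·(5.8/4.0)·(0.5 − (3.4)) = 8.5 + (-0.5655)·(-2.9) = 10.1400.

10.1400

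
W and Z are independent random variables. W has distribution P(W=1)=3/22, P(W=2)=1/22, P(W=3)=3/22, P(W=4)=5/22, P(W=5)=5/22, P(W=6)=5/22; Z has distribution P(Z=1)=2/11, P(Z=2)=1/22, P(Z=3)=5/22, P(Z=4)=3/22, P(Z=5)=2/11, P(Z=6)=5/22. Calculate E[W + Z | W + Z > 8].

414/41

P(W + Z > 8) = 205/484.
Summing (W+Z)·P(x,y) over outcomes with W + Z > 8 gives 1035/242.
E[W + Z | W + Z > 8] = (1035/242) / (205/484) = 414/41.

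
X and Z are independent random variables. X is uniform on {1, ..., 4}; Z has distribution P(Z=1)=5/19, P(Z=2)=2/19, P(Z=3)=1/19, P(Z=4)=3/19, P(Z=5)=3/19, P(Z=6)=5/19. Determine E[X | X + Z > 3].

P(X + Z > 3) = 16/19.
Summing X·P(x,y) over outcomes with X + Z > 3 gives 173/76.
E[X | X + Z > 3] = (173/76) / (16/19) = 173/64.

173/64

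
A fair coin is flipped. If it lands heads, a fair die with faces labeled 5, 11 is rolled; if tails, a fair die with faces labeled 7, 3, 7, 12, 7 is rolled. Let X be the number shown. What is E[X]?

E[X | heads] = (5+11)/2 = 8.
E[X | tails] = (7+3+7+12+7)/5 = 36/5.
By the law of total expectation,
E[X] = (1/2)·(8) + (1/2)·(36/5) = 38/5.

38/5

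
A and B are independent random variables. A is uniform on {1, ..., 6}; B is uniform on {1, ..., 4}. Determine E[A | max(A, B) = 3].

12/5

Outcomes with max(A, B) = 3: (1,3), (2,3), (3,1), (3,2), (3,3), each with probability 1/24.
E[A | max(A, B) = 3] = (1 + 2 + 3 + 3 + 3) / 5 = 12/5.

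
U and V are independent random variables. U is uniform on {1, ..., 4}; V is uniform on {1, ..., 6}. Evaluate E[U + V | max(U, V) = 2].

Outcomes with max(U, V) = 2: (1,2), (2,1), (2,2), each with probability 1/24.
E[U + V | max(U, V) = 2] = (3 + 3 + 4) / 3 = 10/3.

10/3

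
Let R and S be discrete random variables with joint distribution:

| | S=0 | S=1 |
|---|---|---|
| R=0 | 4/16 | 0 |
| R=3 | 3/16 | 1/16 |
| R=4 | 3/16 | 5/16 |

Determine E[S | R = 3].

1/4

P(R = 3) = 1/4.
Summing S·P(R=x,S=y) over the conditioning event gives 1/16.
E[S | R = 3] = (1/16) / (1/4) = 1/4.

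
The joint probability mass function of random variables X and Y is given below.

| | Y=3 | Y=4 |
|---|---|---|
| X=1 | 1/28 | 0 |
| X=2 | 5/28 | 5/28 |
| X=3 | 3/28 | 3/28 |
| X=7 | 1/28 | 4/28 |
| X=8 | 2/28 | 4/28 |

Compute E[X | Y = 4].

79/16

P(Y = 4) = 4/7.
Σ X·P over the event = 2·(5/28) + 3·(3/28) + 7·(4/28) + 8·(4/28) = 79/28.
E[X | Y = 4] = (79/28) / (4/7) = 79/16.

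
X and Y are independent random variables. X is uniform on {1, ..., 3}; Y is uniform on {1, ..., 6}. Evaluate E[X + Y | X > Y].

P(X > Y) = 1/6.
Summing (X+Y)·P(x,y) over outcomes with X > Y gives 2/3.
E[X + Y | X > Y] = (2/3) / (1/6) = 4.

4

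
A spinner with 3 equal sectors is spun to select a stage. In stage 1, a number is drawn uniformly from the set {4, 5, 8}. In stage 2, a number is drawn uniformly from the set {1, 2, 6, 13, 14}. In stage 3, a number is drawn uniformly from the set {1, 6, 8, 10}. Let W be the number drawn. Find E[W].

E[W | stage 1] = (4+5+8)/3 = 17/3.
E[W | stage 2] = (1+2+6+13+14)/5 = 36/5.
E[W | stage 3] = (1+6+8+10)/4 = 25/4.
E[W] = (1/3)·(17/3) + (1/3)·(36/5) + (1/3)·(25/4) = 1147/180.

1147/180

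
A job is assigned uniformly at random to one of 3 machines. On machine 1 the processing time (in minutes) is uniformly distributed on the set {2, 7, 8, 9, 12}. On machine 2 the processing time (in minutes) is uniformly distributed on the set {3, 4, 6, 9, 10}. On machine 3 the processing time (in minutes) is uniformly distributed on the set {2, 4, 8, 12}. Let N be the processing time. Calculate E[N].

E[N | machine 1] = (2+7+8+9+12)/5 = 38/5.
E[N | machine 2] = (3+4+6+9+10)/5 = 32/5.
E[N | machine 3] = (2+4+8+12)/4 = 13/2.
E[N] = (1/3)·(38/5) + (1/3)·(32/5) + (1/3)·(13/2) = 41/6.

41/6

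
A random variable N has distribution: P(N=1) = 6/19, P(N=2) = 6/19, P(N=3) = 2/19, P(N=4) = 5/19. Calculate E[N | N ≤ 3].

P(N ≤ 3) = 14/19.
Σ over the event: 1·6/19 + 2·6/19 + 3·2/19 = 24/19.
E[N | N ≤ 3] = (24/19) / (14/19) = 12/7.

12/7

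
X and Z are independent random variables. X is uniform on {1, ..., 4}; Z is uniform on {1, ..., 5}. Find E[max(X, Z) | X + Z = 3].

Outcomes with X + Z = 3: (1,2), (2,1), each with probability 1/20.
E[max(X, Z) | X + Z = 3] = (2 + 2) / 2 = 2.

2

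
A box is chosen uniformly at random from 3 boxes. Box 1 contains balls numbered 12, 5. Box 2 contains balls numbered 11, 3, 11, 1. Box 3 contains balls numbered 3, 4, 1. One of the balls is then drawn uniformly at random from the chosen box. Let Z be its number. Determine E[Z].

E[Z | box 1] = (12+5)/2 = 17/2.
E[Z | box 2] = (11+3+11+1)/4 = 13/2.
E[Z | box 3] = (3+4+1)/3 = 8/3.
By the law of total expectation,
E[Z] = (1/3)·(17/2) + (1/3)·(13/2) + (1/3)·(8/3) = 53/9.

53/9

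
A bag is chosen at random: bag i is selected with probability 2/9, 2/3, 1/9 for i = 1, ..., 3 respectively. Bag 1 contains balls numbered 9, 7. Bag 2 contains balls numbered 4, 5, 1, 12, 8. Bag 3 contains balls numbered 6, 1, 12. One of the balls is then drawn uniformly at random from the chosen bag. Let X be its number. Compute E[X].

E[X | bag 1] = (9+7)/2 = 8.
E[X | bag 2] = (4+5+1+12+8)/5 = 6.
E[X | bag 3] = (6+1+12)/3 = 19/3.
E[X] = (2/9)·(8) + (2/3)·(6) + (1/9)·(19/3) = 175/27.

175/27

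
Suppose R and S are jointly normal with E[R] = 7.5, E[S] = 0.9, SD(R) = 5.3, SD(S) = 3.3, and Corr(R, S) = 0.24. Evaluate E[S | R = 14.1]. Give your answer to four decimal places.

The regression of S on R has slope ρ·σ_S/σ_R and passes through (μ_R, μ_S).
E[S | R=14.1] = 0.9 + (0.24)·(3.3/5.3)·(14.1 − (7.5)) = 0.9 + (0.149434)·(6.6) = 1.8863.

1.8863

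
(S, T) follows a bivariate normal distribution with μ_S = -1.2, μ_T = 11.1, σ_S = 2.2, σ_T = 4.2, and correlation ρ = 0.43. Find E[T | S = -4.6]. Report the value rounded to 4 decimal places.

E[T | S=x] = μ_T + ρ(σ_T/σ_S)(x − μ_S) for jointly normal variables.
E[T | S=-4.6] = 11.1 + (0.43)·(4.2/2.2)·(-4.6 − (-1.2)) = 11.1 + (0.82091)·(-3.4) = 8.3089.

8.3089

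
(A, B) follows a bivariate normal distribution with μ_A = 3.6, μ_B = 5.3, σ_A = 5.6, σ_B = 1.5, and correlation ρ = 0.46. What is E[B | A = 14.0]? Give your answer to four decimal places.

6.5814

For a bivariate normal, E[B | A=x] = μ_B + ρ·(σ_B/σ_A)·(x − μ_A).
E[B | A=14.0] = 5.3 + (0.46)·(1.5/5.6)·(14.0 − (3.6)) = 5.3 + (0.12321)·(10.4) = 6.5814.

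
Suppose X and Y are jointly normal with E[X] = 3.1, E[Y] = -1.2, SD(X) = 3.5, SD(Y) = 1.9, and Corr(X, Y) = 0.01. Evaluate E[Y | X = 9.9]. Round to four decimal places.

-1.1631

E[Y | X=x] = μ_Y + ρ(σ_Y/σ_X)(x − μ_X) for jointly normal variables.
E[Y | X=9.9] = -1.2 + (0.01)·(1.9/3.5)·(9.9 − (3.1)) = -1.2 + (0.0054286)·(6.8) = -1.1631.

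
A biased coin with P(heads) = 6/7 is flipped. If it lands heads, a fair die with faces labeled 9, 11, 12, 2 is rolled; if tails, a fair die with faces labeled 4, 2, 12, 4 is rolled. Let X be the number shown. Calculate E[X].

E[X | heads] = (9+11+12+2)/4 = 17/2.
E[X | tails] = (4+2+12+4)/4 = 11/2.
By the law of total expectation,
E[X] = (6/7)·(17/2) + (1/7)·(11/2) = 113/14.

113/14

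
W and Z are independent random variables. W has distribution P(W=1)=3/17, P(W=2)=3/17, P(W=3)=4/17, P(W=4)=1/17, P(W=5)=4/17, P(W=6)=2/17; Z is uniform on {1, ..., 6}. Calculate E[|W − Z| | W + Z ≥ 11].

P(W + Z ≥ 11) = 4/51.
Summing |W−Z|·P(x,y) over outcomes with W + Z ≥ 11 gives 1/17.
E[|W − Z| | W + Z ≥ 11] = (1/17) / (4/51) = 3/4.

3/4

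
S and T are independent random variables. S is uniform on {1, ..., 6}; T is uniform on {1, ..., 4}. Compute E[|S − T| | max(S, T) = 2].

2/3

Outcomes with max(S, T) = 2: (1,2), (2,1), (2,2), each with probability 1/24.
E[|S − T| | max(S, T) = 2] = (1 + 1 + 0) / 3 = 2/3.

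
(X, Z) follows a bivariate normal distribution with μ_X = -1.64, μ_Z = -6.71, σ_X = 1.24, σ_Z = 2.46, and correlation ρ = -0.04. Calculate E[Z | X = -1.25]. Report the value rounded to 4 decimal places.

-6.7409

For a bivariate normal, E[Z | X=x] = μ_Z + ρ·(σ_Z/σ_X)·(x − μ_X).
E[Z | X=-1.25] = -6.71 + (-0.04)·(2.46/1.24)·(-1.25 − (-1.64)) = -6.71 + (-0.079355)·(0.39) = -6.7409.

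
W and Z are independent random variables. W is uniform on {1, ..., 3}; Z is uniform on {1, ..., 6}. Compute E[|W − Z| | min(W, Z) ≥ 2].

P(min(W, Z) ≥ 2) = 5/9.
Summing |W−Z|·P(x,y) over outcomes with min(W, Z) ≥ 2 gives 17/18.
E[|W − Z| | min(W, Z) ≥ 2] = (17/18) / (5/9) = 17/10.

17/10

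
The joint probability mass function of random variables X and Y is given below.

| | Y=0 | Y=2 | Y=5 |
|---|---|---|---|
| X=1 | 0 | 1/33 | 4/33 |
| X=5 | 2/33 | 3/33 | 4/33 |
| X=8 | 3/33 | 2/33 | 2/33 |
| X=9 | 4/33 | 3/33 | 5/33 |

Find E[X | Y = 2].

59/9

P(Y = 2) = 3/11.
Σ X·P over the event = 1·(1/33) + 5·(3/33) + 8·(2/33) + 9·(3/33) = 59/33.
E[X | Y = 2] = (59/33) / (3/11) = 59/9.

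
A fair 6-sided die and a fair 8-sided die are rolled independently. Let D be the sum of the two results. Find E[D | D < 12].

P(D < 12) = 7/8.
E[D | D < 12] = (77/12) / (7/8) = 22/3.

22/3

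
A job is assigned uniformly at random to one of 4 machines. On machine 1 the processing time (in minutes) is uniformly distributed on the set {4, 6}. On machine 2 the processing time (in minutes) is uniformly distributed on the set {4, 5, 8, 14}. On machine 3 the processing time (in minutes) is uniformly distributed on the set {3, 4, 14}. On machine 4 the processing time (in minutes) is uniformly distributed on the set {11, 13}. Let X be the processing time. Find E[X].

127/16

E[X | machine 1] = (4+6)/2 = 5.
E[X | machine 2] = (4+5+8+14)/4 = 31/4.
E[X | machine 3] = (3+4+14)/3 = 7.
E[X | machine 4] = (11+13)/2 = 12.
By the law of total expectation,
E[X] = (1/4)·(5) + (1/4)·(31/4) + (1/4)·(7) + (1/4)·(12) = 127/16.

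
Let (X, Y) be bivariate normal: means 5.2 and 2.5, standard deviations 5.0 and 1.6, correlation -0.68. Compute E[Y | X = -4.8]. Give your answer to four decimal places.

4.6760

For a bivariate normal, E[Y | X=x] = μ_Y + ρ·(σ_Y/σ_X)·(x − μ_X).
E[Y | X=-4.8] = 2.5 + (-0.68)·(1.6/5.0)·(-4.8 − (5.2)) = 2.5 + (-0.2176)·(-10) = 4.6760.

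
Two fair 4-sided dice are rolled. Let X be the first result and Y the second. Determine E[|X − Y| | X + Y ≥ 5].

7/5

P(X + Y ≥ 5) = 5/8.
Summing |X−Y|·P(x,y) over outcomes with X + Y ≥ 5 gives 7/8.
E[|X − Y| | X + Y ≥ 5] = (7/8) / (5/8) = 7/5.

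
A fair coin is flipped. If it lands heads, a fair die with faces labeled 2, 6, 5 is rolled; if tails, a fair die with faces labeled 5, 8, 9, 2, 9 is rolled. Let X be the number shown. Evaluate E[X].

E[X | heads] = (2+6+5)/3 = 13/3.
E[X | tails] = (5+8+9+2+9)/5 = 33/5.
By the law of total expectation,
E[X] = (1/2)·(13/3) + (1/2)·(33/5) = 82/15.

82/15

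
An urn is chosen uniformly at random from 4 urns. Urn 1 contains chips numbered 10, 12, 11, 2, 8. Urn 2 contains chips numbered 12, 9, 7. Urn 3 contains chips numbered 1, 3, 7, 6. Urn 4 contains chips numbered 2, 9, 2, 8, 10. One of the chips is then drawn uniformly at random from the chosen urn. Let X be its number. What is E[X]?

1703/240

E[X | urn 1] = (10+12+11+2+8)/5 = 43/5.
E[X | urn 2] = (12+9+7)/3 = 28/3.
E[X | urn 3] = (1+3+7+6)/4 = 17/4.
E[X | urn 4] = (2+9+2+8+10)/5 = 31/5.
By the law of total expectation,
E[X] = (1/4)·(43/5) + (1/4)·(28/3) + (1/4)·(17/4) + (1/4)·(31/5) = 1703/240.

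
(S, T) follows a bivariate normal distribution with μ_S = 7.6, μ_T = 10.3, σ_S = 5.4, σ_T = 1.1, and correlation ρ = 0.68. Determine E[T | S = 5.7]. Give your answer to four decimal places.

10.0368

The regression of T on S has slope ρ·σ_T/σ_S and passes through (μ_S, μ_T).
E[T | S=5.7] = 10.3 + (0.68)·(1.1/5.4)·(5.7 − (7.6)) = 10.3 + (0.13852)·(-1.9) = 10.0368.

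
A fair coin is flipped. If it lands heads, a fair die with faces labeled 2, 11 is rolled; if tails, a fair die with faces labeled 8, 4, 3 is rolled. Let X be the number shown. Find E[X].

23/4

E[X | heads] = (2+11)/2 = 13/2.
E[X | tails] = (8+4+3)/3 = 5.
By the law of total expectation,
E[X] = (1/2)·(13/2) + (1/2)·(5) = 23/4.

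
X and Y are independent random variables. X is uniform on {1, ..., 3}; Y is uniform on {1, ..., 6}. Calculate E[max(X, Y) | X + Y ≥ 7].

16/3

P(X + Y ≥ 7) = 1/3.
Summing max(X,Y)·P(x,y) over outcomes with X + Y ≥ 7 gives 16/9.
E[max(X, Y) | X + Y ≥ 7] = (16/9) / (1/3) = 16/3.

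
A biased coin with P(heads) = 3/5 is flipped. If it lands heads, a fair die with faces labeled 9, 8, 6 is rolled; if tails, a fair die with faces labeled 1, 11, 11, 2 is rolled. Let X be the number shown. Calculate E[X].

E[X | heads] = (9+8+6)/3 = 23/3.
E[X | tails] = (1+11+11+2)/4 = 25/4.
By the law of total expectation,
E[X] = (3/5)·(23/3) + (2/5)·(25/4) = 71/10.

71/10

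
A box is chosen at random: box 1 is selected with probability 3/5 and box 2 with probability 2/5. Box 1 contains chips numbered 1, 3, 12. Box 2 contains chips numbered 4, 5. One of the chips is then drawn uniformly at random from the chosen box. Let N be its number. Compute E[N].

5

E[N | box 1] = (1+3+12)/3 = 16/3.
E[N | box 2] = (4+5)/2 = 9/2.
E[N] = (3/5)·(16/3) + (2/5)·(9/2) = 5.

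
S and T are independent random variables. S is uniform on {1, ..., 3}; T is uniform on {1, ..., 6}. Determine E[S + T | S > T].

Outcomes with S > T: (2,1), (3,1), (3,2), each with probability 1/18.
E[S + T | S > T] = (3 + 4 + 5) / 3 = 4.

4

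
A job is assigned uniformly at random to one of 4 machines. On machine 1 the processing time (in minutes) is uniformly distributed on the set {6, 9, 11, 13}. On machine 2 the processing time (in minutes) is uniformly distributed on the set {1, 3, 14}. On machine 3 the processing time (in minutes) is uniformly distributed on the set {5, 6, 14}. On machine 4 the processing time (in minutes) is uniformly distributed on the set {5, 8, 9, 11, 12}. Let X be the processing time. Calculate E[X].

397/48

E[X | machine 1] = (6+9+11+13)/4 = 39/4.
E[X | machine 2] = (1+3+14)/3 = 6.
E[X | machine 3] = (5+6+14)/3 = 25/3.
E[X | machine 4] = (5+8+9+11+12)/5 = 9.
By the law of total expectation,
E[X] = (1/4)·(39/4) + (1/4)·(6) + (1/4)·(25/3) + (1/4)·(9) = 397/48.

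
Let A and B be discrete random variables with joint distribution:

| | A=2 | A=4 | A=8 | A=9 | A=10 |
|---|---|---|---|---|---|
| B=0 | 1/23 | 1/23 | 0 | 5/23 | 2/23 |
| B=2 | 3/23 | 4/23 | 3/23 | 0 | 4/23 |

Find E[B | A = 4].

P(A = 4) = 5/23.
Σ B·P over the event = 0·(1/23) + 2·(4/23) = 8/23.
E[B | A = 4] = (8/23) / (5/23) = 8/5.

8/5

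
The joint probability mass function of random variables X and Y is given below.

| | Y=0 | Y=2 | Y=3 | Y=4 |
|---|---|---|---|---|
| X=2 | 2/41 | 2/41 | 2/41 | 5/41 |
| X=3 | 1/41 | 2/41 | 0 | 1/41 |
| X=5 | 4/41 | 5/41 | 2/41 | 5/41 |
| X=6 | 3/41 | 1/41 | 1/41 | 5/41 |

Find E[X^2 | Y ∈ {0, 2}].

P(Y ∈ {0, 2}) = 20/41.
Σ X^2·P over the event = 4·(2/41) + 4·(2/41) + 9·(1/41) + 9·(2/41) + 25·(4/41) + 25·(5/41) + 36·(3/41) + 36·(1/41) = 412/41.
E[X^2 | Y ∈ {0, 2}] = (412/41) / (20/41) = 103/5.

103/5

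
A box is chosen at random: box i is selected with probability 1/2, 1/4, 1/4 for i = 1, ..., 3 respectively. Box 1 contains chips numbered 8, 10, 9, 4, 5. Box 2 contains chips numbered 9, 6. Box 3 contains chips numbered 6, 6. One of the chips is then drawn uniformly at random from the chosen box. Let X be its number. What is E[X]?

E[X | box 1] = (8+10+9+4+5)/5 = 36/5.
E[X | box 2] = (9+6)/2 = 15/2.
E[X | box 3] = (6+6)/2 = 6.
E[X] = (1/2)·(36/5) + (1/4)·(15/2) + (1/4)·(6) = 279/40.

279/40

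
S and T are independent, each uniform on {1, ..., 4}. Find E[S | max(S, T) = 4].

22/7

Outcomes with max(S, T) = 4: (1,4), (2,4), (3,4), (4,1), (4,2), (4,3), (4,4), each with probability 1/16.
E[S | max(S, T) = 4] = (1 + 2 + 3 + 4 + 4 + 4 + 4) / 7 = 22/7.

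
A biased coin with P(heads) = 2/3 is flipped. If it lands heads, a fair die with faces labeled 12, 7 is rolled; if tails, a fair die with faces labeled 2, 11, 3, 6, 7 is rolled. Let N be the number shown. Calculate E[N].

124/15

E[N | heads] = (12+7)/2 = 19/2.
E[N | tails] = (2+11+3+6+7)/5 = 29/5.
E[N] = (2/3)·(19/2) + (1/3)·(29/5) = 124/15.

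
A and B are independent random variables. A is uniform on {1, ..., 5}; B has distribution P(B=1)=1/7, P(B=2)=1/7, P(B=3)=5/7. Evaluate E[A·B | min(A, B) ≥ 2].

119/12

P(min(A, B) ≥ 2) = 24/35.
Summing AB·P(x,y) over outcomes with min(A, B) ≥ 2 gives 34/5.
E[A·B | min(A, B) ≥ 2] = (34/5) / (24/35) = 119/12.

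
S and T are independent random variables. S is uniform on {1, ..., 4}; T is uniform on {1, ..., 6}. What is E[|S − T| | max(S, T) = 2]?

2/3

Outcomes with max(S, T) = 2: (1,2), (2,1), (2,2), each with probability 1/24.
E[|S − T| | max(S, T) = 2] = (1 + 1 + 0) / 3 = 2/3.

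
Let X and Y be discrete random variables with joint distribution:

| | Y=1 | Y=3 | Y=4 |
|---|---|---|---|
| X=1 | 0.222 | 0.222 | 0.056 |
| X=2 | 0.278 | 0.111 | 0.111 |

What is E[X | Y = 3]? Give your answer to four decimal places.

1.3333

P(Y = 3) = 0.333.
Σ X·P over the event = 1·(0.222) + 2·(0.111) = 0.444.
E[X | Y = 3] = (0.444) / (0.333) = 1.3333.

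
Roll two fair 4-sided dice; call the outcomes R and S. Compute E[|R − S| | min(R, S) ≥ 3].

1/2

Outcomes with min(R, S) ≥ 3: (3,3), (3,4), (4,3), (4,4), each with probability 1/16.
E[|R − S| | min(R, S) ≥ 3] = (0 + 1 + 1 + 0) / 4 = 1/2.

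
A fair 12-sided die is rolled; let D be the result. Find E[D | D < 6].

Given D < 6, D is equally likely to be any of {1, 2, 3, 4, 5}.
E[D | D < 6] = (1 + 2 + 3 + 4 + 5) / 5 = 3.

3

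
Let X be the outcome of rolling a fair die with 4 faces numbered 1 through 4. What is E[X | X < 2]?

Given X < 2, X is equally likely to be any of {1}.
E[X | X < 2] = (1) / 1 = 1.

1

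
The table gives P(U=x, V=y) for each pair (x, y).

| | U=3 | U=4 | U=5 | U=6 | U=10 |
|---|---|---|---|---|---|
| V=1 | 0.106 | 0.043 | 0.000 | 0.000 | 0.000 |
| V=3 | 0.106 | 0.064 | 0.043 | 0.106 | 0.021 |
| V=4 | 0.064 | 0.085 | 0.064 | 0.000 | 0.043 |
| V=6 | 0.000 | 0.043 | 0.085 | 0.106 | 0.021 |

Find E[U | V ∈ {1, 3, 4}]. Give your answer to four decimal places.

4.5732

P(V ∈ {1, 3, 4}) = 0.745.
Summing U·P(U=x,V=y) over the conditioning event gives 3.407.
E[U | V ∈ {1, 3, 4}] = (3.407) / (0.745) = 4.5732.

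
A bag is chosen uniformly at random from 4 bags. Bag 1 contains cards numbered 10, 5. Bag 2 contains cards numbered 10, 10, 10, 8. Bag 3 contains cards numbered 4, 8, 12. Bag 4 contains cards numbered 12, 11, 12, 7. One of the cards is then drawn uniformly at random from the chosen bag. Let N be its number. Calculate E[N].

71/8

E[N | bag 1] = (10+5)/2 = 15/2.
E[N | bag 2] = (10+10+10+8)/4 = 19/2.
E[N | bag 3] = (4+8+12)/3 = 8.
E[N | bag 4] = (12+11+12+7)/4 = 21/2.
E[N] = (1/4)·(15/2) + (1/4)·(19/2) + (1/4)·(8) + (1/4)·(21/2) = 71/8.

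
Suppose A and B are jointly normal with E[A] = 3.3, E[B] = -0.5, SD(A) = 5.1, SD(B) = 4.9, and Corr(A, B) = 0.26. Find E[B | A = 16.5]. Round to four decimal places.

2.7974

E[B | A=x] = μ_B + ρ(σ_B/σ_A)(x − μ_A) for jointly normal variables.
E[B | A=16.5] = -0.5 + (0.26)·(4.9/5.1)·(16.5 − (3.3)) = -0.5 + (0.2498)·(13.2) = 2.7974.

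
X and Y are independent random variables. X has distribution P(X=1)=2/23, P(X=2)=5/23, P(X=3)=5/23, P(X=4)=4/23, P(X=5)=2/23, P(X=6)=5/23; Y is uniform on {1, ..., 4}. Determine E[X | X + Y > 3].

318/83

P(X + Y > 3) = 83/92.
Summing X·P(x,y) over outcomes with X + Y > 3 gives 159/46.
E[X | X + Y > 3] = (159/46) / (83/92) = 318/83.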